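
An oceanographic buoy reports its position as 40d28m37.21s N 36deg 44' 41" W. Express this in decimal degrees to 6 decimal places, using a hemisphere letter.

40.477003° N, 36.744722° W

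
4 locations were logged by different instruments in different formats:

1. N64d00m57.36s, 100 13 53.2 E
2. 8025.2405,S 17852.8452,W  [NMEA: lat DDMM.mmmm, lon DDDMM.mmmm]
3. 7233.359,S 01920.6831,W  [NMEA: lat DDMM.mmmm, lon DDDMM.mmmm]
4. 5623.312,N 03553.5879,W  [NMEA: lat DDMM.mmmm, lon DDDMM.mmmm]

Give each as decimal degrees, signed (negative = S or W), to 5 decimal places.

1. 64.01593, 100.23144
2. -80.42068, -178.88075
3. -72.55598, -19.34472
4. 56.38853, -35.89313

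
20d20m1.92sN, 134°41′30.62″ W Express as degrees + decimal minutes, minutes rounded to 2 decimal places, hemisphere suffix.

Latitude: 20 + 1.92/60 = 20.0320′
Longitude: seconds/60 = 0.51033; minutes = 41 + 0.51033 = 41.5103

20° 20.03′ N, 134° 41.51′ W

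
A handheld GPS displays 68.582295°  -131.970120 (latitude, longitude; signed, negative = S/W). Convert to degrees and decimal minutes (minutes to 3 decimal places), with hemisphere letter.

68° 34.938′ N, 131° 58.207′ W

φ: fractional part 0.582295 → 34.93770 minutes
Longitude is negative → W; |value| = 131.970120
Longitude: fractional part 0.970120 → 58.20720 minutes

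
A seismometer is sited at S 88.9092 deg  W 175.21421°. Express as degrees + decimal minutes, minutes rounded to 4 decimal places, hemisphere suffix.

88° 54.5520′ S, 175° 12.8526′ W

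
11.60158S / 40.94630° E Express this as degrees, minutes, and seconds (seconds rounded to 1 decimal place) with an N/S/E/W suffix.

11°36′5.7″ S, 40°56′46.7″ E

Latitude: 0.601580 × 60 = 36.09480′ → 36′, remainder × 60 = 5.688″
λ: 0.946300 × 60 = 56.77800′ → 56′, remainder × 60 = 46.680″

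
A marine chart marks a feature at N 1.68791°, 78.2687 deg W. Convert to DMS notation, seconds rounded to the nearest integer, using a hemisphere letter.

Lat: 0.687910 × 60 = 41.27460′ → 41′, remainder × 60 = 16.48″
λ: 0.268700° → 16.12200′; 0.12200 × 60 = 7.32″

1°41′16″ N, 78°16′7″ W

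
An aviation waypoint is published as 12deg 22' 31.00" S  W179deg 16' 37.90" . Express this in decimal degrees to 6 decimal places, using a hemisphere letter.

12.375278° S, 179.277194° W

Lat: 12 + 22/60 + 31/3600 = 12.3752778
Longitude: 179° + 16/60 + 37.9/3600 = 179 + 0.266667 + 0.010528 = 179.2771944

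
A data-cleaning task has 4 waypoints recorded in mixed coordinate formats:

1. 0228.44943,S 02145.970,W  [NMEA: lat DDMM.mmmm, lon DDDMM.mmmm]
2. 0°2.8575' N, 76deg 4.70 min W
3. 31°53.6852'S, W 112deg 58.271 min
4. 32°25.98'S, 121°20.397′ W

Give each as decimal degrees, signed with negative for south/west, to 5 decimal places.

1. -2.47416, -21.76617
2. 0.04763, -76.07833
3. -31.89475, -112.97118
4. -32.43300, -121.33995

Point 1:
  Lat: split at 2 digits → 02° and 28.44943′; 2 + 28.44943/60 = 2.474157
  S → negative
  Lon: split at 3 digits → 021° and 45.97′; 21 + 45.97/60 = 21.766167
  hemisphere W, so the sign is −
Point 2:
  Lat: 0 + 2.8575/60 = 0.047625
  N → positive
  Lon: 76 + 4.7/60 = 76.078333
  W ⇒ negate
Point 3:
  Latitude: 31 + 53.6852/60 = 31.894753
  S → negative
  λ: 112 + 58.271/60 = 112.971183
  W → negative
Point 4:
  φ: 25.98′ = 0.433000°; total 32.433000
  hemisphere S, so the sign is −
  Lon: 20.397′ = 0.339950°; total 121.339950
  W ⇒ negate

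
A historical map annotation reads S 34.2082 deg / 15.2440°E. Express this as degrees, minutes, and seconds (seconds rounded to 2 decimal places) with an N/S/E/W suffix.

34°12′29.52″ S, 15°14′38.40″ E

φ: whole degrees 34; 12.49200′ → 12′ and 29.5200″
Longitude: 0.244000° → 14.64000′; 0.64000 × 60 = 38.4000″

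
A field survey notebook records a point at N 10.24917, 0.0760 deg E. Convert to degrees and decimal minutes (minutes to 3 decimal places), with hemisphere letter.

10° 14.950′ N, 0° 4.560′ E

φ: minutes = (10.249170 − 10) × 60 = 14.95020
Lon: fractional part 0.076000 → 4.56000 minutes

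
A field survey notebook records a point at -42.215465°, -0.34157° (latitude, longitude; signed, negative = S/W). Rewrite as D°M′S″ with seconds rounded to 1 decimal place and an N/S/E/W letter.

Latitude is negative → S; |value| = 42.215465
Lat: whole degrees 42; 12.92790′ → 12′ and 55.674″
Longitude is negative → W; |value| = 0.341570
Lon: whole degrees 0; 20.49420′ → 20′ and 29.652″

42°12′55.7″ S, 0°20′29.7″ W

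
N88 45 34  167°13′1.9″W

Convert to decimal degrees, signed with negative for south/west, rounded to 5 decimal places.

Latitude: 45′ + 34″ = 45.56667′; 88 + 45.56667/60 = 88.759444
N ⇒ keep positive
λ: 167° + 13/60 + 1.9/3600 = 167 + 0.216667 + 0.000528 = 167.217194
W ⇒ negate

88.75944, -167.21719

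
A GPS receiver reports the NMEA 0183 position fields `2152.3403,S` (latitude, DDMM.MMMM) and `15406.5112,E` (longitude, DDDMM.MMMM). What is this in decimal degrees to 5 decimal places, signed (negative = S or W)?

-21.87234, 154.10852

φ: degrees = first 2 digits = 21, minutes = 52.3403; 21 + 52.3403/60 = 21.872338
S ⇒ negate
Longitude: split at 3 digits → 154° and 6.5112′; 154 + 6.5112/60 = 154.108520
E ⇒ keep positive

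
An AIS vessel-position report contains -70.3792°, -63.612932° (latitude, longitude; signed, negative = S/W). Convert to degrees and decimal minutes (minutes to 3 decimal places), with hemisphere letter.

Latitude is negative → S; |value| = 70.379200
Latitude: 70° + 0.379200 × 60 = 70° 22.75200′
Longitude is negative → W; |value| = 63.612932
Longitude: fractional part 0.612932 → 36.77592 minutes

70° 22.752′ S, 63° 36.776′ W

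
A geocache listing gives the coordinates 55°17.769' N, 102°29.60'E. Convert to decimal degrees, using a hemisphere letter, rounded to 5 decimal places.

55.29615° N, 102.49333° E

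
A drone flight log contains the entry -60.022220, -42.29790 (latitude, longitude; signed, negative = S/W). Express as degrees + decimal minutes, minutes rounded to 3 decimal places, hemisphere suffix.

60° 1.333′ S, 42° 17.874′ W

Latitude is negative → S; |value| = 60.022220
Lat: minutes = (60.022220 − 60) × 60 = 1.33320
Longitude is negative → W; |value| = 42.297900
Longitude: fractional part 0.297900 → 17.87400 minutes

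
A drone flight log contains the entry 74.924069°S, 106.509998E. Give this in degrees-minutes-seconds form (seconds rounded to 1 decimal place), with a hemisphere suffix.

Latitude: whole degrees 74; 55.44414′ → 55′ and 26.648″
λ: 0.509998 × 60 = 30.59988′ → 30′, remainder × 60 = 35.993″

74°55′26.6″ S, 106°30′36.0″ E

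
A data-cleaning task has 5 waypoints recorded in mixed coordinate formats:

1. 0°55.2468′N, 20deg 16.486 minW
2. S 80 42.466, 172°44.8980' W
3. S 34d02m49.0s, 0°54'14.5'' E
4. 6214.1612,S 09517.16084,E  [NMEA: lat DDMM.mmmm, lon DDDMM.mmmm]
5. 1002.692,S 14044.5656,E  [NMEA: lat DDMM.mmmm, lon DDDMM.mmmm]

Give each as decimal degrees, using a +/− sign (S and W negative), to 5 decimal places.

1. 0.92078, -20.27477
2. -80.70777, -172.74830
3. -34.04694, 0.90403
4. -62.23602, 95.28601
5. -10.04487, 140.74276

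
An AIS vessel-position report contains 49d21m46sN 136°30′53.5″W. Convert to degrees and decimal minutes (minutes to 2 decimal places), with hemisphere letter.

49° 21.77′ N, 136° 30.89′ W

Latitude: seconds/60 = 0.76667; minutes = 21 + 0.76667 = 21.7667
Longitude: seconds/60 = 0.89167; minutes = 30 + 0.89167 = 30.8917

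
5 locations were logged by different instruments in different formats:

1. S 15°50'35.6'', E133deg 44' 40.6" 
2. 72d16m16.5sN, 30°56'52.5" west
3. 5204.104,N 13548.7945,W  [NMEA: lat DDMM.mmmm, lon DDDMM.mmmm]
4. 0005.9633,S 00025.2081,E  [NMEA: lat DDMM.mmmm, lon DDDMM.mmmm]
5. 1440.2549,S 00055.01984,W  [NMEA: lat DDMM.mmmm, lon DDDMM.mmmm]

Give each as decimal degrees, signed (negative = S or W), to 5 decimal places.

1. -15.84322, 133.74461
2. 72.27125, -30.94792
3. 52.06840, -135.81324
4. -0.09939, 0.42014
5. -14.67092, -0.91700

Point 1:
  Latitude: 15 + 50/60 + 35.6/3600 = 15.843222
  S → negative
  Longitude: 133° + 44/60 + 40.6/3600 = 133 + 0.733333 + 0.011278 = 133.744611
  E → positive
Point 2:
  Latitude: 16′ + 16.5″ = 16.27500′; 72 + 16.27500/60 = 72.271250
  N → positive
  Lon: 30 + 56/60 + 52.5/3600 = 30.947917
  W → negative
Point 3:
  Lat: split at 2 digits → 52° and 4.104′; 52 + 4.104/60 = 52.068400
  N → positive
  Longitude: split at 3 digits → 135° and 48.7945′; 135 + 48.7945/60 = 135.813242
  W → negative
Point 4:
  Latitude: split at 2 digits → 00° and 5.9633′; 0 + 5.9633/60 = 0.099388
  S ⇒ negate
  Lon: split at 3 digits → 000° and 25.2081′; 0 + 25.2081/60 = 0.420135
  E ⇒ keep positive
Point 5:
  Latitude: split at 2 digits → 14° and 40.2549′; 14 + 40.2549/60 = 14.670915
  hemisphere S, so the sign is −
  λ: split at 3 digits → 000° and 55.01984′; 0 + 55.01984/60 = 0.916997
  hemisphere W, so the sign is −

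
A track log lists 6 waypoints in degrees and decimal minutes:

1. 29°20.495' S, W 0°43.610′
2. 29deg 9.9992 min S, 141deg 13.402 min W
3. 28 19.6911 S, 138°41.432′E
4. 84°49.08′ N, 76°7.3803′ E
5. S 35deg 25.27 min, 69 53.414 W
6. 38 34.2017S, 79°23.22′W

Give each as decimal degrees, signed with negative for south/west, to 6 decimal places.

1. -29.341583, -0.726833
2. -29.166653, -141.223367
3. -28.328185, 138.690533
4. 84.818000, 76.123005
5. -35.421167, -69.890233
6. -38.570028, -79.387000

Point 1:
  Lat: 20.495′ = 0.341583°; total 29.3415833
  S → negative
  Lon: 43.61′ = 0.726833°; total 0.7268333
  W ⇒ negate
Point 2:
  Lat: 9.9992′ = 0.166653°; total 29.1666533
  S → negative
  Longitude: 13.402′ = 0.223367°; total 141.2233667
  hemisphere W, so the sign is −
Point 3:
  Lat: 19.6911′ = 0.328185°; total 28.3281850
  S ⇒ negate
  Lon: 138 + 41.432/60 = 138.6905333
  E → positive
Point 4:
  φ: 49.08′ = 0.818000°; total 84.8180000
  N ⇒ keep positive
  Longitude: 76 + 7.3803/60 = 76.1230050
  E ⇒ keep positive
Point 5:
  Lat: 25.27′ = 0.421167°; total 35.4211667
  S ⇒ negate
  Lon: 53.414′ = 0.890233°; total 69.8902333
  hemisphere W, so the sign is −
Point 6:
  Latitude: 34.2017′ = 0.570028°; total 38.5700283
  S ⇒ negate
  Lon: 79 + 23.22/60 = 79.3870000
  W ⇒ negate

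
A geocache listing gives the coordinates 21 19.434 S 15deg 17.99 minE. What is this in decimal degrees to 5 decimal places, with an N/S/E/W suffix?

φ: 21 + 19.434/60 = 21.323900
Longitude: 15 + 17.99/60 = 15.299833

21.32390° S, 15.29983° E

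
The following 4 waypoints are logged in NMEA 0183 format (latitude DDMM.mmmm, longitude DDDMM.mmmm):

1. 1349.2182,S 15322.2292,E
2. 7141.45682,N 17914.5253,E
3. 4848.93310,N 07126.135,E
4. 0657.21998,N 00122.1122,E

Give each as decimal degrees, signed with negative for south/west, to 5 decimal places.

1. -13.82030, 153.37049
2. 71.69095, 179.24209
3. 48.81555, 71.43558
4. 6.95367, 1.36854

Point 1:
  Latitude: split at 2 digits → 13° and 49.2182′; 13 + 49.2182/60 = 13.820303
  S → negative
  Lon: split at 3 digits → 153° and 22.2292′; 153 + 22.2292/60 = 153.370487
  E ⇒ keep positive
Point 2:
  Latitude: split at 2 digits → 71° and 41.45682′; 71 + 41.45682/60 = 71.690947
  N ⇒ keep positive
  Longitude: degrees = first 3 digits = 179, minutes = 14.5253; 179 + 14.5253/60 = 179.242088
  E ⇒ keep positive
Point 3:
  Latitude: split at 2 digits → 48° and 48.9331′; 48 + 48.9331/60 = 48.815552
  N ⇒ keep positive
  Lon: split at 3 digits → 071° and 26.135′; 71 + 26.135/60 = 71.435583
  E ⇒ keep positive
Point 4:
  Lat: split at 2 digits → 06° and 57.21998′; 6 + 57.21998/60 = 6.953666
  N → positive
  Longitude: split at 3 digits → 001° and 22.1122′; 1 + 22.1122/60 = 1.368537
  E → positive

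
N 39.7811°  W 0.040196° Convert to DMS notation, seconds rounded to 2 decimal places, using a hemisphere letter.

39°46′51.96″ N, 0°02′24.71″ W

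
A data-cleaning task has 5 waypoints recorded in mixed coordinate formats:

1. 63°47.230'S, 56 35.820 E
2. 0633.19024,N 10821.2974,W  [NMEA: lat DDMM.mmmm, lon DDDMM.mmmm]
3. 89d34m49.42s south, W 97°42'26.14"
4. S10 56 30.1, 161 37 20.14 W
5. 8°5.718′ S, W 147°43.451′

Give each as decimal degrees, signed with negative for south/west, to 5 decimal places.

Point 1:
  Lat: 47.23′ = 0.787167°; total 63.787167
  S → negative
  Lon: 56 + 35.82/60 = 56.597000
  E → positive
Point 2:
  φ: split at 2 digits → 06° and 33.19024′; 6 + 33.19024/60 = 6.553171
  N → positive
  Longitude: degrees = first 3 digits = 108, minutes = 21.2974; 108 + 21.2974/60 = 108.354957
  hemisphere W, so the sign is −
Point 3:
  Latitude: 34′ + 49.42″ = 34.82367′; 89 + 34.82367/60 = 89.580394
  hemisphere S, so the sign is −
  Lon: 42′ + 26.14″ = 42.43567′; 97 + 42.43567/60 = 97.707261
  hemisphere W, so the sign is −
Point 4:
  Latitude: 10° + 56/60 + 30.1/3600 = 10 + 0.933333 + 0.008361 = 10.941694
  S ⇒ negate
  λ: 161 + 37/60 + 20.14/3600 = 161.622261
  hemisphere W, so the sign is −
Point 5:
  Latitude: 5.718′ = 0.095300°; total 8.095300
  S → negative
  Lon: 147 + 43.451/60 = 147.724183
  W → negative

1. -63.78717, 56.59700
2. 6.55317, -108.35496
3. -89.58039, -97.70726
4. -10.94169, -161.62226
5. -8.09530, -147.72418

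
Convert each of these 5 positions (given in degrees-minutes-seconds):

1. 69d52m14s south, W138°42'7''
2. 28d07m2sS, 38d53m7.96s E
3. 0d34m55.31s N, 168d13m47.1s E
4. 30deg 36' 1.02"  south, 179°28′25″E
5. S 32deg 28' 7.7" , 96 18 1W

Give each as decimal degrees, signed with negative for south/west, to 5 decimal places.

1. -69.87056, -138.70194
2. -28.11722, 38.88554
3. 0.58203, 168.22975
4. -30.60028, 179.47361
5. -32.46881, -96.30028

Point 1:
  φ: 52′ + 14″ = 52.23333′; 69 + 52.23333/60 = 69.870556
  S → negative
  Longitude: 42′ + 7″ = 42.11667′; 138 + 42.11667/60 = 138.701944
  W ⇒ negate
Point 2:
  Latitude: 7′ + 2″ = 7.03333′; 28 + 7.03333/60 = 28.117222
  hemisphere S, so the sign is −
  λ: 38 + 53/60 + 7.96/3600 = 38.885544
  E → positive
Point 3:
  Lat: 34′ + 55.31″ = 34.92183′; 0 + 34.92183/60 = 0.582031
  N ⇒ keep positive
  λ: 168 + 13/60 + 47.1/3600 = 168.229750
  E ⇒ keep positive
Point 4:
  Latitude: 36′ + 1.02″ = 36.01700′; 30 + 36.01700/60 = 30.600283
  S ⇒ negate
  λ: 28′ + 25″ = 28.41667′; 179 + 28.41667/60 = 179.473611
  E ⇒ keep positive
Point 5:
  Latitude: 32 + 28/60 + 7.7/3600 = 32.468806
  S ⇒ negate
  λ: 96 + 18/60 + 1/3600 = 96.300278
  W ⇒ negate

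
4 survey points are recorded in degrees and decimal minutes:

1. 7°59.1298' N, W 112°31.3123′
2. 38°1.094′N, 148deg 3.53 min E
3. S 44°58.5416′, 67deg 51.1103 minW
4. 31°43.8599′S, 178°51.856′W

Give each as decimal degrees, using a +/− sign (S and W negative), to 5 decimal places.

Point 1:
  Latitude: 59.1298′ = 0.985497°; total 7.985497
  N ⇒ keep positive
  λ: 31.3123′ = 0.521872°; total 112.521872
  W ⇒ negate
Point 2:
  Lat: 38 + 1.094/60 = 38.018233
  N → positive
  λ: 148 + 3.53/60 = 148.058833
  E → positive
Point 3:
  φ: 58.5416′ = 0.975693°; total 44.975693
  S → negative
  λ: 51.1103′ = 0.851838°; total 67.851838
  W → negative
Point 4:
  φ: 31 + 43.8599/60 = 31.730998
  S → negative
  Longitude: 51.856′ = 0.864267°; total 178.864267
  hemisphere W, so the sign is −

1. 7.98550, -112.52187
2. 38.01823, 148.05883
3. -44.97569, -67.85184
4. -31.73100, -178.86427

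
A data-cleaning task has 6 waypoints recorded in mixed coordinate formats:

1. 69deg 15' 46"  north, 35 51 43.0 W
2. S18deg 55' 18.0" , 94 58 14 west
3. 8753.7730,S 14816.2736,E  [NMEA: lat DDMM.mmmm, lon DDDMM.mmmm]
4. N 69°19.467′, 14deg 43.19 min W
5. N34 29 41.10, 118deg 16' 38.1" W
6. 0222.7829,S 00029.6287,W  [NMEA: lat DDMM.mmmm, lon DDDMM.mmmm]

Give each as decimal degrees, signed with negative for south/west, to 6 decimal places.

Point 1:
  Latitude: 15′ + 46″ = 15.76667′; 69 + 15.76667/60 = 69.2627778
  N ⇒ keep positive
  Lon: 35° + 51/60 + 43/3600 = 35 + 0.850000 + 0.011944 = 35.8619444
  hemisphere W, so the sign is −
Point 2:
  φ: 55′ + 18″ = 55.30000′; 18 + 55.30000/60 = 18.9216667
  hemisphere S, so the sign is −
  Lon: 94 + 58/60 + 14/3600 = 94.9705556
  W → negative
Point 3:
  Lat: split at 2 digits → 87° and 53.773′; 87 + 53.773/60 = 87.8962167
  hemisphere S, so the sign is −
  λ: degrees = first 3 digits = 148, minutes = 16.2736; 148 + 16.2736/60 = 148.2712267
  E → positive
Point 4:
  φ: 69 + 19.467/60 = 69.3244500
  N ⇒ keep positive
  Longitude: 43.19′ = 0.719833°; total 14.7198333
  hemisphere W, so the sign is −
Point 5:
  φ: 34° + 29/60 + 41.1/3600 = 34 + 0.483333 + 0.011417 = 34.4947500
  N ⇒ keep positive
  λ: 118° + 16/60 + 38.1/3600 = 118 + 0.266667 + 0.010583 = 118.2772500
  W ⇒ negate
Point 6:
  Latitude: degrees = first 2 digits = 2, minutes = 22.7829; 2 + 22.7829/60 = 2.3797150
  S → negative
  Longitude: split at 3 digits → 000° and 29.6287′; 0 + 29.6287/60 = 0.4938117
  hemisphere W, so the sign is −

1. 69.262778, -35.861944
2. -18.921667, -94.970556
3. -87.896217, 148.271227
4. 69.324450, -14.719833
5. 34.494750, -118.277250
6. -2.379715, -0.493812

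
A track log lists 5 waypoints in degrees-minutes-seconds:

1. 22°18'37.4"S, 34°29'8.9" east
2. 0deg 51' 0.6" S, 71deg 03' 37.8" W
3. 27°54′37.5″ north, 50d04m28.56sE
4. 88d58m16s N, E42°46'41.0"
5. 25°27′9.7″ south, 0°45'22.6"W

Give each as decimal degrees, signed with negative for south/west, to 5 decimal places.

Point 1:
  φ: 22 + 18/60 + 37.4/3600 = 22.310389
  S → negative
  λ: 34° + 29/60 + 8.9/3600 = 34 + 0.483333 + 0.002472 = 34.485806
  E → positive
Point 2:
  φ: 51′ + 0.6″ = 51.01000′; 0 + 51.01000/60 = 0.850167
  S → negative
  Longitude: 71° + 3/60 + 37.8/3600 = 71 + 0.050000 + 0.010500 = 71.060500
  hemisphere W, so the sign is −
Point 3:
  φ: 54′ + 37.5″ = 54.62500′; 27 + 54.62500/60 = 27.910417
  N → positive
  λ: 50° + 4/60 + 28.56/3600 = 50 + 0.066667 + 0.007933 = 50.074600
  E ⇒ keep positive
Point 4:
  φ: 88 + 58/60 + 16/3600 = 88.971111
  N → positive
  Longitude: 42 + 46/60 + 41/3600 = 42.778056
  E ⇒ keep positive
Point 5:
  φ: 25 + 27/60 + 9.7/3600 = 25.452694
  hemisphere S, so the sign is −
  Lon: 0 + 45/60 + 22.6/3600 = 0.756278
  hemisphere W, so the sign is −

1. -22.31039, 34.48581
2. -0.85017, -71.06050
3. 27.91042, 50.07460
4. 88.97111, 42.77806
5. -25.45269, -0.75628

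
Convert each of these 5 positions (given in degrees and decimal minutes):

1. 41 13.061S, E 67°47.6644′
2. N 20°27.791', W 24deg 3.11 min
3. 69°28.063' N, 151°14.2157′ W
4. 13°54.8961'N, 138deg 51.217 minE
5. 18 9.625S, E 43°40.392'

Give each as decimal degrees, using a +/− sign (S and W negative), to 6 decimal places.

Point 1:
  φ: 13.061′ = 0.217683°; total 41.2176833
  S → negative
  Lon: 47.6644′ = 0.794407°; total 67.7944067
  E ⇒ keep positive
Point 2:
  Lat: 20 + 27.791/60 = 20.4631833
  N ⇒ keep positive
  Longitude: 3.11′ = 0.051833°; total 24.0518333
  W → negative
Point 3:
  Latitude: 69 + 28.063/60 = 69.4677167
  N → positive
  Lon: 151 + 14.2157/60 = 151.2369283
  hemisphere W, so the sign is −
Point 4:
  Lat: 13 + 54.8961/60 = 13.9149350
  N ⇒ keep positive
  λ: 138 + 51.217/60 = 138.8536167
  E ⇒ keep positive
Point 5:
  φ: 18 + 9.625/60 = 18.1604167
  hemisphere S, so the sign is −
  λ: 43 + 40.392/60 = 43.6732000
  E ⇒ keep positive

1. -41.217683, 67.794407
2. 20.463183, -24.051833
3. 69.467717, -151.236928
4. 13.914935, 138.853617
5. -18.160417, 43.673200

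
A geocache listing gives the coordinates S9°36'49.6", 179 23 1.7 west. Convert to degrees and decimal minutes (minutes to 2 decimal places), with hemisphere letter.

9° 36.83′ S, 179° 23.03′ W

φ: seconds/60 = 0.82667; minutes = 36 + 0.82667 = 36.8267
λ: seconds/60 = 0.02833; minutes = 23 + 0.02833 = 23.0283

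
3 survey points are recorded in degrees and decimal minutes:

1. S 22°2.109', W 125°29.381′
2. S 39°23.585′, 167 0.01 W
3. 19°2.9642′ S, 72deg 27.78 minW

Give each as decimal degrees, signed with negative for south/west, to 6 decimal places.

Point 1:
  φ: 22 + 2.109/60 = 22.0351500
  hemisphere S, so the sign is −
  Lon: 125 + 29.381/60 = 125.4896833
  W ⇒ negate
Point 2:
  Lat: 39 + 23.585/60 = 39.3930833
  S → negative
  Longitude: 0.01′ = 0.000167°; total 167.0001667
  W → negative
Point 3:
  Latitude: 2.9642′ = 0.049403°; total 19.0494033
  S → negative
  Lon: 72 + 27.78/60 = 72.4630000
  hemisphere W, so the sign is −

1. -22.035150, -125.489683
2. -39.393083, -167.000167
3. -19.049403, -72.463000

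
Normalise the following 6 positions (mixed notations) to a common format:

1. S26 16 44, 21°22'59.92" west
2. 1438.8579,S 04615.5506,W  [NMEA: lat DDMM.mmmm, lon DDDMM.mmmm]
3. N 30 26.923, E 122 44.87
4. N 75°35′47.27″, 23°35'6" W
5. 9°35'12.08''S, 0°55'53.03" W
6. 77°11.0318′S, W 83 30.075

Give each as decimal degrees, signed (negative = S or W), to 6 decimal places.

1. -26.278889, -21.383311
2. -14.647632, -46.259177
3. 30.448717, 122.747833
4. 75.596464, -23.585000
5. -9.586689, -0.931397
6. -77.183863, -83.501250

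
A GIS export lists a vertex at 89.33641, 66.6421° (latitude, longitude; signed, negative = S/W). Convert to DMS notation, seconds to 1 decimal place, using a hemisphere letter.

Lat: 0.336410 × 60 = 20.18460′ → 20′, remainder × 60 = 11.076″
Lon: 0.642100 × 60 = 38.52600′ → 38′, remainder × 60 = 31.560″

89°20′11.1″ N, 66°38′31.6″ E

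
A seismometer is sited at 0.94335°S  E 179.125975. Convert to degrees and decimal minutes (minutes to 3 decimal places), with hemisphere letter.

0° 56.601′ S, 179° 7.559′ E

φ: 0° + 0.943350 × 60 = 0° 56.60100′
Longitude: 179° + 0.125975 × 60 = 179° 7.55850′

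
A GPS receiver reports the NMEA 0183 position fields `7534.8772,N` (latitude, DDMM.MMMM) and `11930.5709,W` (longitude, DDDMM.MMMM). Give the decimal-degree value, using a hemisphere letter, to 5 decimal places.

75.58129° N, 119.50952° W

φ: split at 2 digits → 75° and 34.8772′; 75 + 34.8772/60 = 75.581287
Longitude: split at 3 digits → 119° and 30.5709′; 119 + 30.5709/60 = 119.509515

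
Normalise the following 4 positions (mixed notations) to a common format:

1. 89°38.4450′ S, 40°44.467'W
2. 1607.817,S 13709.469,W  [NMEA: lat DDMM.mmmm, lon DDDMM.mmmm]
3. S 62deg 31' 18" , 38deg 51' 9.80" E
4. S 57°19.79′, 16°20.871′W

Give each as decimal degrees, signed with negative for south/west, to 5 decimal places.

Point 1:
  φ: 89 + 38.445/60 = 89.640750
  S → negative
  Longitude: 44.467′ = 0.741117°; total 40.741117
  W ⇒ negate
Point 2:
  Latitude: split at 2 digits → 16° and 7.817′; 16 + 7.817/60 = 16.130283
  S → negative
  Lon: degrees = first 3 digits = 137, minutes = 9.469; 137 + 9.469/60 = 137.157817
  W → negative
Point 3:
  Lat: 62 + 31/60 + 18/3600 = 62.521667
  S → negative
  Longitude: 38° + 51/60 + 9.8/3600 = 38 + 0.850000 + 0.002722 = 38.852722
  E ⇒ keep positive
Point 4:
  φ: 57 + 19.79/60 = 57.329833
  S ⇒ negate
  Lon: 16 + 20.871/60 = 16.347850
  W ⇒ negate

1. -89.64075, -40.74112
2. -16.13028, -137.15782
3. -62.52167, 38.85272
4. -57.32983, -16.34785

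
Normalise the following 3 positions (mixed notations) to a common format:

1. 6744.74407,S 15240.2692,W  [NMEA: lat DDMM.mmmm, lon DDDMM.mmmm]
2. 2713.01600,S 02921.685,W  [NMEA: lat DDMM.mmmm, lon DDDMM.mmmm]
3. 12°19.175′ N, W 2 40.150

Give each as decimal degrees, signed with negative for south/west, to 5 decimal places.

Point 1:
  φ: split at 2 digits → 67° and 44.74407′; 67 + 44.74407/60 = 67.745735
  hemisphere S, so the sign is −
  Lon: split at 3 digits → 152° and 40.2692′; 152 + 40.2692/60 = 152.671153
  W ⇒ negate
Point 2:
  φ: degrees = first 2 digits = 27, minutes = 13.016; 27 + 13.016/60 = 27.216933
  hemisphere S, so the sign is −
  Longitude: degrees = first 3 digits = 29, minutes = 21.685; 29 + 21.685/60 = 29.361417
  W ⇒ negate
Point 3:
  φ: 19.175′ = 0.319583°; total 12.319583
  N → positive
  Lon: 40.15′ = 0.669167°; total 2.669167
  hemisphere W, so the sign is −

1. -67.74573, -152.67115
2. -27.21693, -29.36142
3. 12.31958, -2.66917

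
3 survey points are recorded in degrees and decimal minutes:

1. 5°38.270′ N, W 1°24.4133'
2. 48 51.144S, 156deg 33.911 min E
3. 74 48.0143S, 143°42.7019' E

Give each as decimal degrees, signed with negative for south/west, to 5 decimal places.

1. 5.63783, -1.40689
2. -48.85240, 156.56518
3. -74.80024, 143.71170

Point 1:
  Lat: 5 + 38.27/60 = 5.637833
  N ⇒ keep positive
  λ: 1 + 24.4133/60 = 1.406888
  W ⇒ negate
Point 2:
  Latitude: 48 + 51.144/60 = 48.852400
  S ⇒ negate
  Lon: 33.911′ = 0.565183°; total 156.565183
  E → positive
Point 3:
  φ: 48.0143′ = 0.800238°; total 74.800238
  hemisphere S, so the sign is −
  λ: 42.7019′ = 0.711698°; total 143.711698
  E → positive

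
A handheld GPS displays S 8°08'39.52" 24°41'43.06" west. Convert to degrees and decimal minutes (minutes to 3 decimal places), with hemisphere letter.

8° 8.659′ S, 24° 41.718′ W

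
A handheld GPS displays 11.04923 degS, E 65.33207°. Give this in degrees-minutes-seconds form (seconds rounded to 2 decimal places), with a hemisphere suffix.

Lat: 0.049230 × 60 = 2.95380′ → 2′, remainder × 60 = 57.2280″
Lon: 0.332070 × 60 = 19.92420′ → 19′, remainder × 60 = 55.4520″

11°02′57.23″ S, 65°19′55.45″ E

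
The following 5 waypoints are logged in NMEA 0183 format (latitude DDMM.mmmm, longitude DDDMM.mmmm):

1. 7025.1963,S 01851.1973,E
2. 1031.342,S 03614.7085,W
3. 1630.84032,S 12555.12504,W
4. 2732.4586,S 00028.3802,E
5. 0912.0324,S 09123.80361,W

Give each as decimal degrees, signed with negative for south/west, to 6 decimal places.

1. -70.419938, 18.853288
2. -10.522367, -36.245142
3. -16.514005, -125.918751
4. -27.540977, 0.473003
5. -9.200540, -91.396727

Point 1:
  Latitude: degrees = first 2 digits = 70, minutes = 25.1963; 70 + 25.1963/60 = 70.4199383
  S ⇒ negate
  Longitude: split at 3 digits → 018° and 51.1973′; 18 + 51.1973/60 = 18.8532883
  E ⇒ keep positive
Point 2:
  φ: degrees = first 2 digits = 10, minutes = 31.342; 10 + 31.342/60 = 10.5223667
  hemisphere S, so the sign is −
  λ: degrees = first 3 digits = 36, minutes = 14.7085; 36 + 14.7085/60 = 36.2451417
  W ⇒ negate
Point 3:
  φ: split at 2 digits → 16° and 30.84032′; 16 + 30.84032/60 = 16.5140053
  S → negative
  Longitude: degrees = first 3 digits = 125, minutes = 55.12504; 125 + 55.12504/60 = 125.9187507
  hemisphere W, so the sign is −
Point 4:
  Latitude: degrees = first 2 digits = 27, minutes = 32.4586; 27 + 32.4586/60 = 27.5409767
  S → negative
  Longitude: split at 3 digits → 000° and 28.3802′; 0 + 28.3802/60 = 0.4730033
  E → positive
Point 5:
  Lat: split at 2 digits → 09° and 12.0324′; 9 + 12.0324/60 = 9.2005400
  S ⇒ negate
  Lon: split at 3 digits → 091° and 23.80361′; 91 + 23.80361/60 = 91.3967268
  hemisphere W, so the sign is −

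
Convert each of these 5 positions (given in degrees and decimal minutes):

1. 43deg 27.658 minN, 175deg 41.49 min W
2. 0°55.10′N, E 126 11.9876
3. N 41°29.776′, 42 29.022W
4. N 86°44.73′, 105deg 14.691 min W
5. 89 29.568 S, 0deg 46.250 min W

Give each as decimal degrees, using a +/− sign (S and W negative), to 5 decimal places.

1. 43.46097, -175.69150
2. 0.91833, 126.19979
3. 41.49627, -42.48370
4. 86.74550, -105.24485
5. -89.49280, -0.77083

Point 1:
  Lat: 27.658′ = 0.460967°; total 43.460967
  N ⇒ keep positive
  Longitude: 41.49′ = 0.691500°; total 175.691500
  W ⇒ negate
Point 2:
  φ: 55.1′ = 0.918333°; total 0.918333
  N → positive
  λ: 126 + 11.9876/60 = 126.199793
  E ⇒ keep positive
Point 3:
  Lat: 41 + 29.776/60 = 41.496267
  N ⇒ keep positive
  Longitude: 42 + 29.022/60 = 42.483700
  W → negative
Point 4:
  φ: 86 + 44.73/60 = 86.745500
  N → positive
  λ: 14.691′ = 0.244850°; total 105.244850
  hemisphere W, so the sign is −
Point 5:
  Latitude: 29.568′ = 0.492800°; total 89.492800
  S ⇒ negate
  Longitude: 46.25′ = 0.770833°; total 0.770833
  W ⇒ negate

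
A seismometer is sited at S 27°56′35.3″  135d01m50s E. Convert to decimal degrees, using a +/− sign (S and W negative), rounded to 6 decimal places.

-27.943139, 135.030556

φ: 27 + 56/60 + 35.3/3600 = 27.9431389
S ⇒ negate
Longitude: 135° + 1/60 + 50/3600 = 135 + 0.016667 + 0.013889 = 135.0305556
E → positive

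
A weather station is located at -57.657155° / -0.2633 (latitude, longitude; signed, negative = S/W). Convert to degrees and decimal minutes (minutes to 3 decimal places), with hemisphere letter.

57° 39.429′ S, 0° 15.798′ W

Latitude is negative → S; |value| = 57.657155
φ: minutes = (57.657155 − 57) × 60 = 39.42930
Longitude is negative → W; |value| = 0.263300
Longitude: 0° + 0.263300 × 60 = 0° 15.79800′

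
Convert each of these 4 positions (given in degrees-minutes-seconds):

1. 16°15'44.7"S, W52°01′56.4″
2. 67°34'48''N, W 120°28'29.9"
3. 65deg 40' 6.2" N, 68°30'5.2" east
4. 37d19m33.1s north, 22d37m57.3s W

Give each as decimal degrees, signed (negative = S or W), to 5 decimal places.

1. -16.26242, -52.03233
2. 67.58000, -120.47497
3. 65.66839, 68.50144
4. 37.32586, -22.63258

Point 1:
  Latitude: 16° + 15/60 + 44.7/3600 = 16 + 0.250000 + 0.012417 = 16.262417
  hemisphere S, so the sign is −
  λ: 52° + 1/60 + 56.4/3600 = 52 + 0.016667 + 0.015667 = 52.032333
  W → negative
Point 2:
  Lat: 67 + 34/60 + 48/3600 = 67.580000
  N → positive
  Longitude: 120° + 28/60 + 29.9/3600 = 120 + 0.466667 + 0.008306 = 120.474972
  hemisphere W, so the sign is −
Point 3:
  Lat: 65° + 40/60 + 6.2/3600 = 65 + 0.666667 + 0.001722 = 65.668389
  N ⇒ keep positive
  λ: 68 + 30/60 + 5.2/3600 = 68.501444
  E ⇒ keep positive
Point 4:
  Latitude: 19′ + 33.1″ = 19.55167′; 37 + 19.55167/60 = 37.325861
  N → positive
  Longitude: 22 + 37/60 + 57.3/3600 = 22.632583
  W → negative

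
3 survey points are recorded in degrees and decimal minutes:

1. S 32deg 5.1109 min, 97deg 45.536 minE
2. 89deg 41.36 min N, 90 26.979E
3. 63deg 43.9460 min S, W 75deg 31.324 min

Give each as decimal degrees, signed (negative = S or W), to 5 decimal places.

1. -32.08518, 97.75893
2. 89.68933, 90.44965
3. -63.73243, -75.52207

Point 1:
  Lat: 5.1109′ = 0.085182°; total 32.085182
  hemisphere S, so the sign is −
  Lon: 97 + 45.536/60 = 97.758933
  E → positive
Point 2:
  φ: 89 + 41.36/60 = 89.689333
  N ⇒ keep positive
  Longitude: 26.979′ = 0.449650°; total 90.449650
  E ⇒ keep positive
Point 3:
  Latitude: 43.946′ = 0.732433°; total 63.732433
  hemisphere S, so the sign is −
  λ: 75 + 31.324/60 = 75.522067
  hemisphere W, so the sign is −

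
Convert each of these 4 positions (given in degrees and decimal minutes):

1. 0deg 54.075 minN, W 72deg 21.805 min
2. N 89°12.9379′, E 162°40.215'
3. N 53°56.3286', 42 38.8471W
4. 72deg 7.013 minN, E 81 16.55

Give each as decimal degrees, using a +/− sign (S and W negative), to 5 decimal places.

Point 1:
  φ: 0 + 54.075/60 = 0.901250
  N → positive
  Lon: 72 + 21.805/60 = 72.363417
  W → negative
Point 2:
  Lat: 89 + 12.9379/60 = 89.215632
  N ⇒ keep positive
  Lon: 40.215′ = 0.670250°; total 162.670250
  E → positive
Point 3:
  Latitude: 56.3286′ = 0.938810°; total 53.938810
  N → positive
  Lon: 38.8471′ = 0.647452°; total 42.647452
  W → negative
Point 4:
  Latitude: 72 + 7.013/60 = 72.116883
  N ⇒ keep positive
  Longitude: 81 + 16.55/60 = 81.275833
  E ⇒ keep positive

1. 0.90125, -72.36342
2. 89.21563, 162.67025
3. 53.93881, -42.64745
4. 72.11688, 81.27583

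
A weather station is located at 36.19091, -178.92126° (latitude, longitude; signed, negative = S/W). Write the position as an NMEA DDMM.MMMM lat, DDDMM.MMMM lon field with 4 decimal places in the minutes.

3611.4546,N / 17855.2756,W

Latitude: fractional part 0.190910 → 11.454600 minutes
Longitude is negative → W; |value| = 178.921260
Longitude: fractional part 0.921260 → 55.275600 minutes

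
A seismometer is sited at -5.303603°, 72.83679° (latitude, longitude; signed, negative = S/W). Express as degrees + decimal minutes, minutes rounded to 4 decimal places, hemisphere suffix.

Latitude is negative → S; |value| = 5.303603
Latitude: minutes = (5.303603 − 5) × 60 = 18.216180
Lon: minutes = (72.836790 − 72) × 60 = 50.207400

5° 18.2162′ S, 72° 50.2074′ E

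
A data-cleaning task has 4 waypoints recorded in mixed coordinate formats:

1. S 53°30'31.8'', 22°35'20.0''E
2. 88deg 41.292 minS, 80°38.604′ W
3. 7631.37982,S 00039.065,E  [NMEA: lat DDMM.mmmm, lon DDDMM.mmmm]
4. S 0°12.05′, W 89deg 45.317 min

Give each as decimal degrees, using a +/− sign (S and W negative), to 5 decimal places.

1. -53.50883, 22.58889
2. -88.68820, -80.64340
3. -76.52300, 0.65108
4. -0.20083, -89.75528

Point 1:
  φ: 53° + 30/60 + 31.8/3600 = 53 + 0.500000 + 0.008833 = 53.508833
  S ⇒ negate
  Lon: 22 + 35/60 + 20/3600 = 22.588889
  E ⇒ keep positive
Point 2:
  Lat: 41.292′ = 0.688200°; total 88.688200
  S ⇒ negate
  λ: 80 + 38.604/60 = 80.643400
  W → negative
Point 3:
  φ: degrees = first 2 digits = 76, minutes = 31.37982; 76 + 31.37982/60 = 76.522997
  hemisphere S, so the sign is −
  Lon: degrees = first 3 digits = 0, minutes = 39.065; 0 + 39.065/60 = 0.651083
  E ⇒ keep positive
Point 4:
  Lat: 12.05′ = 0.200833°; total 0.200833
  S ⇒ negate
  λ: 45.317′ = 0.755283°; total 89.755283
  hemisphere W, so the sign is −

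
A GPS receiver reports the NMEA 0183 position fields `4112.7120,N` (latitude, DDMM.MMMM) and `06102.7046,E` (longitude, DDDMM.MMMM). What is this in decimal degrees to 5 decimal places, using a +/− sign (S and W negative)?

Latitude: split at 2 digits → 41° and 12.712′; 41 + 12.712/60 = 41.211867
N → positive
λ: split at 3 digits → 061° and 2.7046′; 61 + 2.7046/60 = 61.045077
E ⇒ keep positive

41.21187, 61.04508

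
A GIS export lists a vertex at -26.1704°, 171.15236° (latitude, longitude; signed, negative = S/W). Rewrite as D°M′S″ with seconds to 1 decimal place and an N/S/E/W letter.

Latitude is negative → S; |value| = 26.170400
Latitude: whole degrees 26; 10.22400′ → 10′ and 13.440″
Lon: 0.152360 × 60 = 9.14160′ → 9′, remainder × 60 = 8.496″

26°10′13.4″ S, 171°09′8.5″ E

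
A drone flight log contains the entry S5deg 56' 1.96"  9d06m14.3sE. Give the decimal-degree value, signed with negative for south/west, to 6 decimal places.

φ: 56′ + 1.96″ = 56.03267′; 5 + 56.03267/60 = 5.9338778
S ⇒ negate
λ: 6′ + 14.3″ = 6.23833′; 9 + 6.23833/60 = 9.1039722
E → positive

-5.933878, 9.103972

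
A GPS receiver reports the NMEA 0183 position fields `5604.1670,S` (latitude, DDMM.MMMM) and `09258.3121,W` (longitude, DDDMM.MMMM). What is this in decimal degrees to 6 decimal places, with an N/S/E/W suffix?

Latitude: split at 2 digits → 56° and 4.167′; 56 + 4.167/60 = 56.0694500
Longitude: split at 3 digits → 092° and 58.3121′; 92 + 58.3121/60 = 92.9718683

56.069450° S, 92.971868° W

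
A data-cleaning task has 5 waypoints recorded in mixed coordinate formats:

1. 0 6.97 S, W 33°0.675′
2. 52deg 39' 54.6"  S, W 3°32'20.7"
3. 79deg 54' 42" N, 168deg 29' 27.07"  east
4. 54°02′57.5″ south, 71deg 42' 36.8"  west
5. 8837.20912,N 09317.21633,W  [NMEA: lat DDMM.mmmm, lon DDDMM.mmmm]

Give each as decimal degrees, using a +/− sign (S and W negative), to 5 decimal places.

1. -0.11617, -33.01125
2. -52.66517, -3.53908
3. 79.91167, 168.49085
4. -54.04931, -71.71022
5. 88.62015, -93.28694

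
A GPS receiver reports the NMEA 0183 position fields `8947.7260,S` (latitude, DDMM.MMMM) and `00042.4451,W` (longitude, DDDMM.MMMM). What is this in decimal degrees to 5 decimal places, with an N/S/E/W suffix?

89.79543° S, 0.70742° W

Latitude: degrees = first 2 digits = 89, minutes = 47.726; 89 + 47.726/60 = 89.795433
Longitude: split at 3 digits → 000° and 42.4451′; 0 + 42.4451/60 = 0.707418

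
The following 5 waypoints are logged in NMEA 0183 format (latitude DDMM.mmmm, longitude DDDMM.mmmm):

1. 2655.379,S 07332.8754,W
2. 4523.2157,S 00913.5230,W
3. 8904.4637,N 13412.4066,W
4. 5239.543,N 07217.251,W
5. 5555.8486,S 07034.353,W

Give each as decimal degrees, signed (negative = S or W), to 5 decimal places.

Point 1:
  Latitude: degrees = first 2 digits = 26, minutes = 55.379; 26 + 55.379/60 = 26.922983
  S → negative
  λ: degrees = first 3 digits = 73, minutes = 32.8754; 73 + 32.8754/60 = 73.547923
  W ⇒ negate
Point 2:
  Latitude: degrees = first 2 digits = 45, minutes = 23.2157; 45 + 23.2157/60 = 45.386928
  S → negative
  Longitude: degrees = first 3 digits = 9, minutes = 13.523; 9 + 13.523/60 = 9.225383
  W ⇒ negate
Point 3:
  φ: split at 2 digits → 89° and 4.4637′; 89 + 4.4637/60 = 89.074395
  N ⇒ keep positive
  Lon: degrees = first 3 digits = 134, minutes = 12.4066; 134 + 12.4066/60 = 134.206777
  W ⇒ negate
Point 4:
  φ: split at 2 digits → 52° and 39.543′; 52 + 39.543/60 = 52.659050
  N → positive
  λ: degrees = first 3 digits = 72, minutes = 17.251; 72 + 17.251/60 = 72.287517
  W ⇒ negate
Point 5:
  Lat: split at 2 digits → 55° and 55.8486′; 55 + 55.8486/60 = 55.930810
  hemisphere S, so the sign is −
  Longitude: split at 3 digits → 070° and 34.353′; 70 + 34.353/60 = 70.572550
  W ⇒ negate

1. -26.92298, -73.54792
2. -45.38693, -9.22538
3. 89.07440, -134.20678
4. 52.65905, -72.28752
5. -55.93081, -70.57255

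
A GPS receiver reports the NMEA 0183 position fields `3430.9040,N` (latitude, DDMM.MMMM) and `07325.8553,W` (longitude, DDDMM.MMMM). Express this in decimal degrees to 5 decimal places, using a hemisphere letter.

34.51507° N, 73.43092° W

Latitude: degrees = first 2 digits = 34, minutes = 30.904; 34 + 30.904/60 = 34.515067
Longitude: split at 3 digits → 073° and 25.8553′; 73 + 25.8553/60 = 73.430922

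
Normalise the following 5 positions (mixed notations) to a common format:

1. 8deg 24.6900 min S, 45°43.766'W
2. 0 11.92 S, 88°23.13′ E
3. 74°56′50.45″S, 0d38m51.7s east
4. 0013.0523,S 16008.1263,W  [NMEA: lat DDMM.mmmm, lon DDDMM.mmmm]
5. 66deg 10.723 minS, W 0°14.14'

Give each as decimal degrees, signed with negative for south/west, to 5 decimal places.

1. -8.41150, -45.72943
2. -0.19867, 88.38550
3. -74.94735, 0.64769
4. -0.21754, -160.13544
5. -66.17872, -0.23567

Point 1:
  Latitude: 8 + 24.69/60 = 8.411500
  S ⇒ negate
  Longitude: 43.766′ = 0.729433°; total 45.729433
  hemisphere W, so the sign is −
Point 2:
  Latitude: 11.92′ = 0.198667°; total 0.198667
  hemisphere S, so the sign is −
  Lon: 23.13′ = 0.385500°; total 88.385500
  E → positive
Point 3:
  φ: 74 + 56/60 + 50.45/3600 = 74.947347
  S → negative
  λ: 38′ + 51.7″ = 38.86167′; 0 + 38.86167/60 = 0.647694
  E → positive
Point 4:
  φ: degrees = first 2 digits = 0, minutes = 13.0523; 0 + 13.0523/60 = 0.217538
  S ⇒ negate
  Longitude: split at 3 digits → 160° and 8.1263′; 160 + 8.1263/60 = 160.135438
  W → negative
Point 5:
  φ: 66 + 10.723/60 = 66.178717
  S → negative
  Longitude: 14.14′ = 0.235667°; total 0.235667
  W ⇒ negate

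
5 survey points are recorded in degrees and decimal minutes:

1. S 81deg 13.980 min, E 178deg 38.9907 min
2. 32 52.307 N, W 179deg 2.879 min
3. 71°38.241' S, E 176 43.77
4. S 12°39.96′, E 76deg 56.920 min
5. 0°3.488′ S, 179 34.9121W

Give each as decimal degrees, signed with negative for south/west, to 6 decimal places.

Point 1:
  φ: 81 + 13.98/60 = 81.2330000
  hemisphere S, so the sign is −
  λ: 38.9907′ = 0.649845°; total 178.6498450
  E ⇒ keep positive
Point 2:
  Lat: 32 + 52.307/60 = 32.8717833
  N ⇒ keep positive
  Lon: 179 + 2.879/60 = 179.0479833
  W ⇒ negate
Point 3:
  Latitude: 71 + 38.241/60 = 71.6373500
  hemisphere S, so the sign is −
  Lon: 43.77′ = 0.729500°; total 176.7295000
  E ⇒ keep positive
Point 4:
  φ: 12 + 39.96/60 = 12.6660000
  S → negative
  Longitude: 56.92′ = 0.948667°; total 76.9486667
  E → positive
Point 5:
  Lat: 0 + 3.488/60 = 0.0581333
  S ⇒ negate
  Longitude: 179 + 34.9121/60 = 179.5818683
  W → negative

1. -81.233000, 178.649845
2. 32.871783, -179.047983
3. -71.637350, 176.729500
4. -12.666000, 76.948667
5. -0.058133, -179.581868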